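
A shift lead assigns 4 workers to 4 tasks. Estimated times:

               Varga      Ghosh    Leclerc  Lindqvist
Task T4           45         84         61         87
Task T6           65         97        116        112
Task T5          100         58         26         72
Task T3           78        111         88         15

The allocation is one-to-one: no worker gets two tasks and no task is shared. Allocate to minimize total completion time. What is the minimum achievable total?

Treat this as an assignment problem: match each worker to one task.
Optimal: Varga→Task T4 (45 min), Ghosh→Task T6 (97 min), Leclerc→Task T5 (26 min), Lindqvist→Task T3 (15 min) — total 45+97+26+15 = 183 min.
Row-greedy (each worker in turn takes its cheapest remaining task) gives 303 min, worse by 120.
Next-best assignment: Varga→Task T6, Ghosh→Task T4, Leclerc→Task T5, Lindqvist→Task T3 = 190 min.

Minimum total: 183 min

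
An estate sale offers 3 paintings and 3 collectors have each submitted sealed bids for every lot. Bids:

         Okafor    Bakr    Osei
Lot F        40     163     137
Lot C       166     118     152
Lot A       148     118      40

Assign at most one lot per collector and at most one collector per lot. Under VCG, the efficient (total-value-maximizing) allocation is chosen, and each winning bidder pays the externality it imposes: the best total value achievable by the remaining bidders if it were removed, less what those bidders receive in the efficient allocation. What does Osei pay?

Efficient allocation: Okafor→Lot A ($148), Bakr→Lot F ($163), Osei→Lot C ($152); total welfare W = $463.
Osei receives Lot C at value $152, so the others get W − 152 = $311.
Without Osei: best allocation of the remaining 2 bidders over all 3 lots is Okafor→Lot C ($166), Bakr→Lot F ($163), total $329.
VCG payment = (others' best without Osei) − (others' welfare with Osei) = 329 − 311 = $18.

Osei pays $18.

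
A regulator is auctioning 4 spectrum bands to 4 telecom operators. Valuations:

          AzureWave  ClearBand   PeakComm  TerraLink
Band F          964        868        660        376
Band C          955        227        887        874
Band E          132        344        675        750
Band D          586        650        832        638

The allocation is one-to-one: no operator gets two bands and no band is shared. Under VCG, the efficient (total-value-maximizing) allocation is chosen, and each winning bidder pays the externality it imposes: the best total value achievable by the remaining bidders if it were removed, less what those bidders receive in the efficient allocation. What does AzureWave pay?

Efficient allocation: AzureWave→Band C ($955M), ClearBand→Band F ($868M), PeakComm→Band D ($832M), TerraLink→Band E ($750M); total welfare W = $3405M.
AzureWave receives Band C at value $955M, so the others get W − 955 = $2450M.
Without AzureWave: best allocation of the remaining 3 bidders over all 4 bands is ClearBand→Band F ($868M), PeakComm→Band D ($832M), TerraLink→Band C ($874M), total $2574M.
VCG payment = (others' best without AzureWave) − (others' welfare with AzureWave) = 2574 − 2450 = $124M.

AzureWave pays $124M.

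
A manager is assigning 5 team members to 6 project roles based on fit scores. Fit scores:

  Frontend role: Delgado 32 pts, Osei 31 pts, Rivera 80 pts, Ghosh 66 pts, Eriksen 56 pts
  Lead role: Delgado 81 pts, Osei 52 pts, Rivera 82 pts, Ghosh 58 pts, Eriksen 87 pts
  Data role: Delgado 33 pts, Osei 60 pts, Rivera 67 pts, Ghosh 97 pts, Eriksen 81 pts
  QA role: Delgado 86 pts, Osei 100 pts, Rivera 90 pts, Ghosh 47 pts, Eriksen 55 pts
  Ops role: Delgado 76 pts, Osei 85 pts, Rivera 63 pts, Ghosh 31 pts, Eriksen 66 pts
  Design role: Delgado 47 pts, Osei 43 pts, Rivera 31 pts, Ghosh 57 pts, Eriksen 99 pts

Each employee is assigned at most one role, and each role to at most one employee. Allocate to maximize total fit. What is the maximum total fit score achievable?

Optimal: Delgado→Lead role (81 pts), Osei→QA role (100 pts), Rivera→Frontend role (80 pts), Ghosh→Data role (97 pts), Eriksen→Design role (99 pts) — total 81+100+80+97+99 = 457 pts.
Column-greedy (each role in turn goes to its best remaining employee) gives 440 pts, worse by 17.

Max total: 457 pts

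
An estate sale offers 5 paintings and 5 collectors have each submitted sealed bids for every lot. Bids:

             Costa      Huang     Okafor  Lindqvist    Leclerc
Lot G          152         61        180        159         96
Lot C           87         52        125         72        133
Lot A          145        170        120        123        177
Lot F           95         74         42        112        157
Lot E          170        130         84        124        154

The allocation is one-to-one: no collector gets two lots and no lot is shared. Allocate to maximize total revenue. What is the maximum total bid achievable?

Max total: $781

This is a one-to-one assignment (maximum-weight bipartite matching).
Optimal: Costa→Lot E ($170), Huang→Lot A ($170), Okafor→Lot C ($125), Lindqvist→Lot G ($159), Leclerc→Lot F ($157) — total 170+170+125+159+157 = $781.
Max-entry greedy (repeatedly take the single best remaining cell) gives $691, worse by 90.
Every other assignment is strictly worse.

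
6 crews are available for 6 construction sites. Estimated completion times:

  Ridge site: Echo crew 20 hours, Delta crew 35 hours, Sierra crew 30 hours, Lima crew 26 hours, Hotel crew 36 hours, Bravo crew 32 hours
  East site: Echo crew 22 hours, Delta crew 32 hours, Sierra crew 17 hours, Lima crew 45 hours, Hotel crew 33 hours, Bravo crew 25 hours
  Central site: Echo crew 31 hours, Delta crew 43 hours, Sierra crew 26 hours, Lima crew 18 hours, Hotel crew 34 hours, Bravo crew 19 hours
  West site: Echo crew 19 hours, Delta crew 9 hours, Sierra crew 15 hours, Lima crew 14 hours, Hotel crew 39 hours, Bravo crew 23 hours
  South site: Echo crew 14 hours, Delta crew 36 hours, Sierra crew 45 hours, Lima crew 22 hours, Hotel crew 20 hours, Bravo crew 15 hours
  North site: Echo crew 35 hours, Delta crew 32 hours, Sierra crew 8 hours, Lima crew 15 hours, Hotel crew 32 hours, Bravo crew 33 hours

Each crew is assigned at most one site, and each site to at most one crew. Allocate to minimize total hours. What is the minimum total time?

Min total: 100 hours

Optimal: Echo crew→Ridge site (20 hours), Delta crew→West site (9 hours), Sierra crew→East site (17 hours), Lima crew→North site (15 hours), Hotel crew→South site (20 hours), Bravo crew→Central site (19 hours) — total 20+9+17+15+20+19 = 100 hours.
Min-entry greedy (repeatedly take the single cheapest remaining cell) gives 110 hours, worse by 10.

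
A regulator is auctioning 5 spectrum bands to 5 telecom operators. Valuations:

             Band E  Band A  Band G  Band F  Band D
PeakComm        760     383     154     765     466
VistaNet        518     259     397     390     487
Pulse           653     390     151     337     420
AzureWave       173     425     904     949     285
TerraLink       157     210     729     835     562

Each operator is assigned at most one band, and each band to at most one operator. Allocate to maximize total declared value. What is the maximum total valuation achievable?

Maximum total: $3376M

This is a one-to-one assignment (maximum-weight bipartite matching).
Optimal: PeakComm→Band E ($760M), VistaNet→Band D ($487M), Pulse→Band A ($390M), AzureWave→Band G ($904M), TerraLink→Band F ($835M) — total 760+487+390+904+835 = $3376M.
Max-entry greedy (repeatedly take the single best remaining cell) gives $3315M, worse by 61.
Swapping AzureWave↔VistaNet (AzureWave→Band D $285M, VistaNet→Band G $397M) loses 709.
No other one-to-one assignment exceeds $3376M.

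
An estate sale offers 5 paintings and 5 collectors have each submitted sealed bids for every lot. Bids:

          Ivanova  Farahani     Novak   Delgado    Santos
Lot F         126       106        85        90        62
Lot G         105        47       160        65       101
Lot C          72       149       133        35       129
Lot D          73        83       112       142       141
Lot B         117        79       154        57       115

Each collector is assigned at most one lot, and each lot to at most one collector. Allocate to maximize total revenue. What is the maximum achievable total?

Optimal: Ivanova→Lot F ($126), Farahani→Lot C ($149), Novak→Lot G ($160), Delgado→Lot D ($142), Santos→Lot B ($115) — total 126+149+160+142+115 = $692.

Maximum total: $692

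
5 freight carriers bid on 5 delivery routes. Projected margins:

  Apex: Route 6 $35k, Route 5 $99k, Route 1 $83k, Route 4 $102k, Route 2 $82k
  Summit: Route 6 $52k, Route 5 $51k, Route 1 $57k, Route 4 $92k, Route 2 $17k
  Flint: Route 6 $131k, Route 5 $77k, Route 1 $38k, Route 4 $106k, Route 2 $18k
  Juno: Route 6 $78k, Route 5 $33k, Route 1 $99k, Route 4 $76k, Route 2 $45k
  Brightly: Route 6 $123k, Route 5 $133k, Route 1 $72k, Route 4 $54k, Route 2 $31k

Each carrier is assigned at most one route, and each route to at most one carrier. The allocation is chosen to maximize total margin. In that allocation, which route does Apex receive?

Apex receives Route 2.

Optimal: Apex→Route 2 ($82k), Summit→Route 4 ($92k), Flint→Route 6 ($131k), Juno→Route 1 ($99k), Brightly→Route 5 ($133k) — total 82+92+131+99+133 = $537k.
Column-greedy (each route in turn goes to its best remaining carrier) gives $482k, worse by 55.
Apex's own top route is Route 4 ($102k), but forcing Apex→Route 4 and reassigning the rest optimally gives only $482k — worse by 55.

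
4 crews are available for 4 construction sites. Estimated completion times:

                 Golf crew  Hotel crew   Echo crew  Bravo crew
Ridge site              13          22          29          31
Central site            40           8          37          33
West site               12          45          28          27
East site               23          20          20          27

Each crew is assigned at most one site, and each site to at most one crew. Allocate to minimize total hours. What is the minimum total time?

Min total: 68 hours

This is the linear assignment problem.
Optimal: Golf crew→Ridge site (13 hours), Hotel crew→Central site (8 hours), Echo crew→East site (20 hours), Bravo crew→West site (27 hours) — total 13+8+20+27 = 68 hours.
Min-entry greedy (repeatedly take the single cheapest remaining cell) gives 71 hours, worse by 3.
Next-best assignment: Golf crew→West site, Hotel crew→Central site, Echo crew→East site, Bravo crew→Ridge site = 71 hours.
Swapping Echo crew↔Bravo crew (Echo crew→West site 28 hours, Bravo crew→East site 27 hours) adds 8.
Every other assignment is strictly worse.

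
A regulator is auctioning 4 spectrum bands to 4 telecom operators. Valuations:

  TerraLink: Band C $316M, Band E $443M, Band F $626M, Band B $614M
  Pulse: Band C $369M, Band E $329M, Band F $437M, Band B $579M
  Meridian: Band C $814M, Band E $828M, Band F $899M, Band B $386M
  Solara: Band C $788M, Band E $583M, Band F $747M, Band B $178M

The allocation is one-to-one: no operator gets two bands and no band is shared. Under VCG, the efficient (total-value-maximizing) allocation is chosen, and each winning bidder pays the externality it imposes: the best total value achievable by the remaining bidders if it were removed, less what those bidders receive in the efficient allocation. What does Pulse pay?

Efficient allocation: TerraLink→Band F ($626M), Pulse→Band B ($579M), Meridian→Band E ($828M), Solara→Band C ($788M); total welfare W = $2821M.
Pulse receives Band B at value $579M, so the others get W − 579 = $2242M.
Without Pulse: best allocation of the remaining 3 bidders over all 4 bands is TerraLink→Band B ($614M), Meridian→Band F ($899M), Solara→Band C ($788M), total $2301M.
VCG payment = (others' best without Pulse) − (others' welfare with Pulse) = 2301 − 2242 = $59M.

Pulse pays $59M.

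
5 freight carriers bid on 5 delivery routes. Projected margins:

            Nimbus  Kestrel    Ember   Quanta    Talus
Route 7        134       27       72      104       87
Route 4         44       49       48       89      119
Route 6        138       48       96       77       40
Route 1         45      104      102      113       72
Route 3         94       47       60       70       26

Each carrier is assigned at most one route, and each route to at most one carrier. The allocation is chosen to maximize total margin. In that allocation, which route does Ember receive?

Ember receives Route 3.

This is a one-to-one assignment (maximum-weight bipartite matching).
Optimal: Nimbus→Route 6 ($138k), Kestrel→Route 1 ($104k), Ember→Route 3 ($60k), Quanta→Route 7 ($104k), Talus→Route 4 ($119k) — total 138+104+60+104+119 = $525k.
Column-greedy (each route in turn goes to its best remaining carrier) gives $509k, worse by 16.
Ember's own top route is Route 1 ($102k), but forcing Ember→Route 1 and reassigning the rest optimally gives only $510k — worse by 15.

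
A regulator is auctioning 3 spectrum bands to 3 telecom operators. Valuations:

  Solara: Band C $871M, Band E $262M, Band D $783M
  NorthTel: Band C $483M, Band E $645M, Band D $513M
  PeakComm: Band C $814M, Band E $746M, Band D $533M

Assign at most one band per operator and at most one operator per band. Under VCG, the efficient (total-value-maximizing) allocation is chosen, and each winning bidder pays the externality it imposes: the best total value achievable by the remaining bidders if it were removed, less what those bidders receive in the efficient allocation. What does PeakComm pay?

PeakComm pays $88M.

Efficient allocation: Solara→Band D ($783M), NorthTel→Band E ($645M), PeakComm→Band C ($814M); total welfare W = $2242M.
PeakComm receives Band C at value $814M, so the others get W − 814 = $1428M.
Without PeakComm: best allocation of the remaining 2 bidders over all 3 bands is Solara→Band C ($871M), NorthTel→Band E ($645M), total $1516M.
VCG payment = (others' best without PeakComm) − (others' welfare with PeakComm) = 1516 − 1428 = $88M.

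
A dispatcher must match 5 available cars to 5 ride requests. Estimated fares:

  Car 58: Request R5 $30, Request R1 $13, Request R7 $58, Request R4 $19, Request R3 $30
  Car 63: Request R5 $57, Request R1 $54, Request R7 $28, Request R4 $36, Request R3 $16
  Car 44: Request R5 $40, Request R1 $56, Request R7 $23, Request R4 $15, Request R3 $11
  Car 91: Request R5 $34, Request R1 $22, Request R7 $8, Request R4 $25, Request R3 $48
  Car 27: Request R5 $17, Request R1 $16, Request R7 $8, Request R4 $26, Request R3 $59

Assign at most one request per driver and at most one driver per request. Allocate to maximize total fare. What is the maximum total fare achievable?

Optimal: Car 58→Request R7 ($58), Car 63→Request R5 ($57), Car 44→Request R1 ($56), Car 91→Request R4 ($25), Car 27→Request R3 ($59) — total 58+57+56+25+59 = $255.
Row-greedy (each driver in turn takes its best remaining request) gives $245, worse by 10.
Checked against all permutations: $255 is optimal.

Max total: $255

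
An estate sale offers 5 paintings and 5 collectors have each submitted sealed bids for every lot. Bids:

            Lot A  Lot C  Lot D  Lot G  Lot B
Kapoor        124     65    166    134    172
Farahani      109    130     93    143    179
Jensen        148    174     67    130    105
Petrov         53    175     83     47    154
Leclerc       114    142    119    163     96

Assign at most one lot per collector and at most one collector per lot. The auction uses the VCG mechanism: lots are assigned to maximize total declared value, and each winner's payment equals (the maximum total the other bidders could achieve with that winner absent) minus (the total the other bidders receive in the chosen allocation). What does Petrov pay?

Petrov pays $26.

Efficient allocation: Kapoor→Lot D ($166), Farahani→Lot B ($179), Jensen→Lot A ($148), Petrov→Lot C ($175), Leclerc→Lot G ($163); total welfare W = $831.
Petrov receives Lot C at value $175, so the others get W − 175 = $656.
Without Petrov: best allocation of the remaining 4 bidders over all 5 lots is Kapoor→Lot D ($166), Farahani→Lot B ($179), Jensen→Lot C ($174), Leclerc→Lot G ($163), total $682.
VCG payment = (others' best without Petrov) − (others' welfare with Petrov) = 682 − 656 = $26.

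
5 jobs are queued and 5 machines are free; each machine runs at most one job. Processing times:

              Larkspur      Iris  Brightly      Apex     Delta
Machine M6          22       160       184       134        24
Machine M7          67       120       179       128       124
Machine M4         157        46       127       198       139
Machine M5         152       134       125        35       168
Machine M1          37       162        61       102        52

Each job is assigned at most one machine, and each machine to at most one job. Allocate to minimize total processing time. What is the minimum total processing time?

Min total: 233 min

This is a one-to-one assignment (minimum-cost bipartite matching).
Optimal: Larkspur→Machine M7 (67 min), Iris→Machine M4 (46 min), Brightly→Machine M1 (61 min), Apex→Machine M5 (35 min), Delta→Machine M6 (24 min) — total 67+46+61+35+24 = 233 min.
Next-best assignment: Larkspur→Machine M6, Iris→Machine M4, Brightly→Machine M1, Apex→Machine M5, Delta→Machine M7 = 288 min.
Every other assignment is strictly worse.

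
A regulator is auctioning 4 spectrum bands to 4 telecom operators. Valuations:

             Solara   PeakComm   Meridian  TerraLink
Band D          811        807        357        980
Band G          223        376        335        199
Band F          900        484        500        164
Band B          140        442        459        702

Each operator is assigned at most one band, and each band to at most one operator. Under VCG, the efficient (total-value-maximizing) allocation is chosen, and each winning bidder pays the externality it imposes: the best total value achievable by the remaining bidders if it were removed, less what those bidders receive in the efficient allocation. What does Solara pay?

Solara pays $165M.

Efficient allocation: Solara→Band F ($900M), PeakComm→Band D ($807M), Meridian→Band G ($335M), TerraLink→Band B ($702M); total welfare W = $2744M.
Solara receives Band F at value $900M, so the others get W − 900 = $1844M.
Without Solara: best allocation of the remaining 3 bidders over all 4 bands is PeakComm→Band D ($807M), Meridian→Band F ($500M), TerraLink→Band B ($702M), total $2009M.
VCG payment = (others' best without Solara) − (others' welfare with Solara) = 2009 − 1844 = $165M.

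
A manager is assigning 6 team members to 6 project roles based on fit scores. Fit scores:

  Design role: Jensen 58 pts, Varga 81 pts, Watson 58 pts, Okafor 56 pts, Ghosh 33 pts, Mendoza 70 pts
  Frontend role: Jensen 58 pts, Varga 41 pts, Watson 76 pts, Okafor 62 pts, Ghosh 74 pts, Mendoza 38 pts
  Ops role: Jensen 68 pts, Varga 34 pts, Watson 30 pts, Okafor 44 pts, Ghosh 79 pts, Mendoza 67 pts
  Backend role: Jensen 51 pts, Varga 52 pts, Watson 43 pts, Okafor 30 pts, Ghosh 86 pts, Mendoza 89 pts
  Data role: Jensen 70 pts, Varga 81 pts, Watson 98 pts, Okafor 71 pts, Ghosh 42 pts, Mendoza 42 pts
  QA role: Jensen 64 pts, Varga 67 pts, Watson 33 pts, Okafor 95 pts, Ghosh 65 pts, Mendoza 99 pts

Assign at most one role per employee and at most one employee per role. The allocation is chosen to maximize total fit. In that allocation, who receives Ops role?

This is a one-to-one assignment (maximum-weight bipartite matching).
Optimal: Jensen→Ops role (68 pts), Varga→Design role (81 pts), Watson→Data role (98 pts), Okafor→QA role (95 pts), Ghosh→Frontend role (74 pts), Mendoza→Backend role (89 pts) — total 68+81+98+95+74+89 = 505 pts.
Column-greedy (each role in turn goes to its best remaining employee) gives 460 pts, worse by 45.
Next-best assignment: Jensen→Frontend role, Varga→Design role, Watson→Data role, Okafor→QA role, Ghosh→Ops role, Mendoza→Backend role = 500 pts.
Swapping Ghosh↔Varga (Ghosh→Design role 33 pts, Varga→Frontend role 41 pts) loses 81.
Jensen's own top role is Data role (70 pts), but forcing Jensen→Data role and reassigning the rest optimally gives only 490 pts — worse by 15.

Jensen receives Ops role.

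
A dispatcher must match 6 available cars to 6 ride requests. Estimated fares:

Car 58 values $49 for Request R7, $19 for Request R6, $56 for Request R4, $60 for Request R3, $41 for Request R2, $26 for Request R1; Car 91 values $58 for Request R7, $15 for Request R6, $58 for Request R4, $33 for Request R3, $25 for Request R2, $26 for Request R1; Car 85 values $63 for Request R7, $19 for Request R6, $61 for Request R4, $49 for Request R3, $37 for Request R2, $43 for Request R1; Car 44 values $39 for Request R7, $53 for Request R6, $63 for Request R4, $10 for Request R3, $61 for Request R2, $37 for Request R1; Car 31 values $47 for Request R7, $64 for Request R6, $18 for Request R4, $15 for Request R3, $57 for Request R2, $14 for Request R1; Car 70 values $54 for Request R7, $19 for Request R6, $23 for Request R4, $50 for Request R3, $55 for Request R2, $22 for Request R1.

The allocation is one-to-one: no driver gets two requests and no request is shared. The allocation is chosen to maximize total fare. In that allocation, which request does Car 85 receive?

Treat this as an assignment problem: match each driver to one request.
Optimal: Car 58→Request R3 ($60), Car 91→Request R7 ($58), Car 85→Request R1 ($43), Car 44→Request R4 ($63), Car 31→Request R6 ($64), Car 70→Request R2 ($55) — total 60+58+43+63+64+55 = $343.
Checked against all permutations: $343 is optimal.
Car 85's own top request is Request R7 ($63), but forcing Car 85→Request R7 and reassigning the rest optimally gives only $337 — worse by 6.

Car 85 receives Request R1.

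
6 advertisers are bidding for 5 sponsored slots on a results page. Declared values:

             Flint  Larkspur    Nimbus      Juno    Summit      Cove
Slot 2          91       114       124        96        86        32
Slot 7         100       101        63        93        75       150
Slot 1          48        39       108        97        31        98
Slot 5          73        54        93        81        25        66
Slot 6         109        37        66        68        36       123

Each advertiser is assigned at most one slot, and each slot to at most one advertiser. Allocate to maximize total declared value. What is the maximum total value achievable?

This is a one-to-one assignment (maximum-weight bipartite matching).
Optimal: Larkspur→Slot 2 ($114), Cove→Slot 7 ($150), Juno→Slot 1 ($97), Nimbus→Slot 5 ($93), Flint→Slot 6 ($109) — total 114+150+97+93+109 = $563.
Max-entry greedy (repeatedly take the single best remaining cell) gives $534, worse by 29.

Maximum total: $563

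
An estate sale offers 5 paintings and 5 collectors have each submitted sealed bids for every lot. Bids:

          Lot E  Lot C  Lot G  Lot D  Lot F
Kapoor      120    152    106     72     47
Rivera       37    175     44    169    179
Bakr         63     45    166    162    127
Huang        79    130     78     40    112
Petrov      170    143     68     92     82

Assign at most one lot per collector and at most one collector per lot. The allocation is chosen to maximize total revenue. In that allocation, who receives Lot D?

Optimal: Kapoor→Lot C ($152), Rivera→Lot D ($169), Bakr→Lot G ($166), Huang→Lot F ($112), Petrov→Lot E ($170) — total 152+169+166+112+170 = $769.
Max-entry greedy (repeatedly take the single best remaining cell) gives $707, worse by 62.
Checked against all permutations: $769 is optimal.
Rivera's own top lot is Lot F ($179), but forcing Rivera→Lot F and reassigning the rest optimally gives only $747 — worse by 22.

Rivera receives Lot D.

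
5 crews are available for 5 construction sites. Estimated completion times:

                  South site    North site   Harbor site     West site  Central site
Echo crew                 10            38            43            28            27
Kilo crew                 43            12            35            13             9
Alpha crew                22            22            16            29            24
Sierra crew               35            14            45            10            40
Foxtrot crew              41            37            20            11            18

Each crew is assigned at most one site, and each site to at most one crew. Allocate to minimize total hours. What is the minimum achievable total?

Minimum total: 60 hours

Optimal: Echo crew→South site (10 hours), Kilo crew→Central site (9 hours), Alpha crew→Harbor site (16 hours), Sierra crew→North site (14 hours), Foxtrot crew→West site (11 hours) — total 10+9+16+14+11 = 60 hours.
Column-greedy (each site in turn goes to its cheapest remaining crew) gives 66 hours, worse by 6.
Checked against all permutations: 60 hours is optimal.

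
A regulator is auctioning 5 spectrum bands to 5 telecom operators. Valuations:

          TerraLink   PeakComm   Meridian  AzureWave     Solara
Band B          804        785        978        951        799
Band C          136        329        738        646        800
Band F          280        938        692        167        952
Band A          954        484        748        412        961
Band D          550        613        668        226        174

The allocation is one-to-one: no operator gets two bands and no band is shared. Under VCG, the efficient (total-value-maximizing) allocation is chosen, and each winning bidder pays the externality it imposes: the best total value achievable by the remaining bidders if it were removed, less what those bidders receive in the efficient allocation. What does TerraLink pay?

TerraLink pays $231M.

Efficient allocation: TerraLink→Band A ($954M), PeakComm→Band F ($938M), Meridian→Band D ($668M), AzureWave→Band B ($951M), Solara→Band C ($800M); total welfare W = $4311M.
TerraLink receives Band A at value $954M, so the others get W − 954 = $3357M.
Without TerraLink: best allocation of the remaining 4 bidders over all 5 bands is PeakComm→Band F ($938M), Meridian→Band C ($738M), AzureWave→Band B ($951M), Solara→Band A ($961M), total $3588M.
VCG payment = (others' best without TerraLink) − (others' welfare with TerraLink) = 3588 − 3357 = $231M.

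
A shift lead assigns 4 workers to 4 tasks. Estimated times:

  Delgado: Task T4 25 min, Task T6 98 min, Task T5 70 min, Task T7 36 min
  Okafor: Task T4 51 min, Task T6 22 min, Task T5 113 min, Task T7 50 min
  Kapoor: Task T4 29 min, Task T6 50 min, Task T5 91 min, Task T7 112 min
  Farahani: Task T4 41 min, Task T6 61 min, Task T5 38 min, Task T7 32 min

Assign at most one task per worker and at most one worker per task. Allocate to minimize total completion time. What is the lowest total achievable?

Optimal: Delgado→Task T7 (36 min), Okafor→Task T6 (22 min), Kapoor→Task T4 (29 min), Farahani→Task T5 (38 min) — total 36+22+29+38 = 125 min.
Row-greedy (each worker in turn takes its cheapest remaining task) gives 170 min, worse by 45.
No other one-to-one assignment undercuts 125 min.

Min total: 125 min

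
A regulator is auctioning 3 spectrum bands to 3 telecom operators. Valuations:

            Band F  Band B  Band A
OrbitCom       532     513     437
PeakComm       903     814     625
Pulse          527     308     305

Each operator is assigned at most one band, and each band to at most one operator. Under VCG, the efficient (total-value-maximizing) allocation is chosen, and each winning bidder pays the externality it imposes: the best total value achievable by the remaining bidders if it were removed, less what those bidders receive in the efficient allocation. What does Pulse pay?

Pulse pays $165M.

Efficient allocation: OrbitCom→Band A ($437M), PeakComm→Band B ($814M), Pulse→Band F ($527M); total welfare W = $1778M.
Pulse receives Band F at value $527M, so the others get W − 527 = $1251M.
Without Pulse: best allocation of the remaining 2 bidders over all 3 bands is OrbitCom→Band B ($513M), PeakComm→Band F ($903M), total $1416M.
VCG payment = (others' best without Pulse) − (others' welfare with Pulse) = 1416 − 1251 = $165M.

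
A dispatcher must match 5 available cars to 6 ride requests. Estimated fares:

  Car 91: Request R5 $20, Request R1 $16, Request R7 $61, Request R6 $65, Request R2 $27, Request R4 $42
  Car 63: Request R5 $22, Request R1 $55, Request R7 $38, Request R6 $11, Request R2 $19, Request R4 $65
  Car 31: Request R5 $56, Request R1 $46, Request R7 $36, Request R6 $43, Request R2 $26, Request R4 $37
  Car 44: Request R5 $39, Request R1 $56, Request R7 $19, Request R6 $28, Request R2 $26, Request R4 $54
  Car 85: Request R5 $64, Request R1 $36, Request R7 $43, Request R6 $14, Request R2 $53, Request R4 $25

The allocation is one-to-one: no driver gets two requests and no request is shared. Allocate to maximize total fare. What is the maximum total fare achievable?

Optimal: Car 91→Request R6 ($65), Car 63→Request R4 ($65), Car 31→Request R5 ($56), Car 44→Request R1 ($56), Car 85→Request R2 ($53) — total 65+65+56+56+53 = $295.
Max-entry greedy (repeatedly take the single best remaining cell) gives $286, worse by 9.
Next-best assignment: Car 91→Request R7, Car 63→Request R4, Car 31→Request R5, Car 44→Request R1, Car 85→Request R2 = $291.

Maximum total: $295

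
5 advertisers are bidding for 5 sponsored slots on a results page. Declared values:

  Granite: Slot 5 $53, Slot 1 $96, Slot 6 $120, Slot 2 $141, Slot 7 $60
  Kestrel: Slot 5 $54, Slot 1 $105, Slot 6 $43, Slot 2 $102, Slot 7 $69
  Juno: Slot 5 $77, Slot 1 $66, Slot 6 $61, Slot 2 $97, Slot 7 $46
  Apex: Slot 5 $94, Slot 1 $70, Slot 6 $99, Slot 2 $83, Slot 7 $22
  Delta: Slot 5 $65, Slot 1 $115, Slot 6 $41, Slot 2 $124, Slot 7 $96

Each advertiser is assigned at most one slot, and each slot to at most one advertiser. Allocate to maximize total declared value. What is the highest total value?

Maximum total: $518

This is the linear assignment problem.
Optimal: Granite→Slot 2 ($141), Kestrel→Slot 1 ($105), Juno→Slot 5 ($77), Apex→Slot 6 ($99), Delta→Slot 7 ($96) — total 141+105+77+99+96 = $518.
Max-entry greedy (repeatedly take the single best remaining cell) gives $501, worse by 17.
Next-best assignment: Granite→Slot 6, Kestrel→Slot 1, Juno→Slot 2, Apex→Slot 5, Delta→Slot 7 = $512.
Every other assignment is strictly worse.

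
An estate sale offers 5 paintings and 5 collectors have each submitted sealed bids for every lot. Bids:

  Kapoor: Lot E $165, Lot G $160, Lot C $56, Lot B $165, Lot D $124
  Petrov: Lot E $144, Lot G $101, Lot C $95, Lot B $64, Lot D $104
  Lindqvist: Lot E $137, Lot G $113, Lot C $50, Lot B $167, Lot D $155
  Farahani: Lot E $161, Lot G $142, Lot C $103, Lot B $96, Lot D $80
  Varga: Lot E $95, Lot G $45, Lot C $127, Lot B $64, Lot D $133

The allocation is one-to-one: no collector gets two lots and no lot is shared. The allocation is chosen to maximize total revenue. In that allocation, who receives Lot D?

Lindqvist receives Lot D.

This is a one-to-one assignment (maximum-weight bipartite matching).
Optimal: Kapoor→Lot B ($165), Petrov→Lot E ($144), Lindqvist→Lot D ($155), Farahani→Lot G ($142), Varga→Lot C ($127) — total 165+144+155+142+127 = $733.
Row-greedy (each collector in turn takes its best remaining lot) gives $705, worse by 28.
Checked against all permutations: $733 is optimal.
Lindqvist's own top lot is Lot B ($167), but forcing Lindqvist→Lot B and reassigning the rest optimally gives only $719 — worse by 14.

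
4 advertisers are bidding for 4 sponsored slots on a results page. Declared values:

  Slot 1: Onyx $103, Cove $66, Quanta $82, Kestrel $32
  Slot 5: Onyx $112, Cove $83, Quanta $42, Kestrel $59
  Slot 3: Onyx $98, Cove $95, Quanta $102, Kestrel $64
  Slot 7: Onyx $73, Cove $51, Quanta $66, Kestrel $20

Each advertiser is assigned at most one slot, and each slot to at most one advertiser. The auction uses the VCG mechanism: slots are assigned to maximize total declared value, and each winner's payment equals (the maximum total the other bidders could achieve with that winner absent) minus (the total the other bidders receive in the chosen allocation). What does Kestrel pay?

Efficient allocation: Onyx→Slot 1 ($103), Cove→Slot 3 ($95), Quanta→Slot 7 ($66), Kestrel→Slot 5 ($59); total welfare W = $323.
Kestrel receives Slot 5 at value $59, so the others get W − 59 = $264.
Without Kestrel: best allocation of the remaining 3 bidders over all 4 slots is Onyx→Slot 5 ($112), Cove→Slot 3 ($95), Quanta→Slot 1 ($82), total $289.
VCG payment = (others' best without Kestrel) − (others' welfare with Kestrel) = 289 − 264 = $25.

Kestrel pays $25.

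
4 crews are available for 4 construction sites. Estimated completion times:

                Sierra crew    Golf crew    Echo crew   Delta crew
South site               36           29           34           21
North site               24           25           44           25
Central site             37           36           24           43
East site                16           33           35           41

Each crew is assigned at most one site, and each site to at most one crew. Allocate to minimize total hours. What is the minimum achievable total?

Minimum total: 86 hours

This is a one-to-one assignment (minimum-cost bipartite matching).
Optimal: Sierra crew→East site (16 hours), Golf crew→North site (25 hours), Echo crew→Central site (24 hours), Delta crew→South site (21 hours) — total 16+25+24+21 = 86 hours.
Column-greedy (each site in turn goes to its cheapest remaining crew) gives 102 hours, worse by 16.
Checked against all permutations: 86 hours is optimal.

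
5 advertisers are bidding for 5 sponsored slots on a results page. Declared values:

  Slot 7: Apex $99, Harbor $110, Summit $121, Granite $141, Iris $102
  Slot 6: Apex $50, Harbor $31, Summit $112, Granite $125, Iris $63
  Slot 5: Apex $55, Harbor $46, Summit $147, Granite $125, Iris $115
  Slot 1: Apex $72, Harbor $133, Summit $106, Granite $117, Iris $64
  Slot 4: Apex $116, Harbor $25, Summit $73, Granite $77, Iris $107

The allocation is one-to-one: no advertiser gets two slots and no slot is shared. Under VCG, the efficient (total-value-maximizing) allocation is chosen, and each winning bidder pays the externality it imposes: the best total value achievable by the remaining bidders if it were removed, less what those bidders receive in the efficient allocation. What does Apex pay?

Efficient allocation: Apex→Slot 4 ($116), Harbor→Slot 1 ($133), Summit→Slot 5 ($147), Granite→Slot 6 ($125), Iris→Slot 7 ($102); total welfare W = $623.
Apex receives Slot 4 at value $116, so the others get W − 116 = $507.
Without Apex: best allocation of the remaining 4 bidders over all 5 slots is Harbor→Slot 1 ($133), Summit→Slot 5 ($147), Granite→Slot 7 ($141), Iris→Slot 4 ($107), total $528.
VCG payment = (others' best without Apex) − (others' welfare with Apex) = 528 − 507 = $21.

Apex pays $21.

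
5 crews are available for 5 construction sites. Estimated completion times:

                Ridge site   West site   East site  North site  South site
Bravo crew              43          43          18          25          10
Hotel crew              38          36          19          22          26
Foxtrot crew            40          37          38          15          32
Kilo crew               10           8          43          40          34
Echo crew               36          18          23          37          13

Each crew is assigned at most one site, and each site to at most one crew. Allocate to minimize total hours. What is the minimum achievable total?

Min total: 72 hours

Optimal: Bravo crew→South site (10 hours), Hotel crew→East site (19 hours), Foxtrot crew→North site (15 hours), Kilo crew→Ridge site (10 hours), Echo crew→West site (18 hours) — total 10+19+15+10+18 = 72 hours.
Row-greedy (each crew in turn takes its cheapest remaining site) gives 88 hours, worse by 16.
Checked against all permutations: 72 hours is optimal.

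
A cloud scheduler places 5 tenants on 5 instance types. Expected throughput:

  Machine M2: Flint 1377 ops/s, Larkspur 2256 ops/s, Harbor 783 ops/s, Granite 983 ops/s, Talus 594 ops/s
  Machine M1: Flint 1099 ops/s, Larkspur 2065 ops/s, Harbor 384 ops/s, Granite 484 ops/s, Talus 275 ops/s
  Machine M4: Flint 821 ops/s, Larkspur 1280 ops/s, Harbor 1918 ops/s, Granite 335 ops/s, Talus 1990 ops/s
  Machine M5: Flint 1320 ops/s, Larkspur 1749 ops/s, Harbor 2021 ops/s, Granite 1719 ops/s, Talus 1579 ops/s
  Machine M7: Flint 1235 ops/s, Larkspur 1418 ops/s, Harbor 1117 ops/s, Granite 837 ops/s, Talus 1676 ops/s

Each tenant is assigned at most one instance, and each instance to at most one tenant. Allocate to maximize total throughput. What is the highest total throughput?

Optimal: Flint→Machine M2 (1377 ops/s), Larkspur→Machine M1 (2065 ops/s), Harbor→Machine M4 (1918 ops/s), Granite→Machine M5 (1719 ops/s), Talus→Machine M7 (1676 ops/s) — total 1377+2065+1918+1719+1676 = 8755 ops/s.
Max-entry greedy (repeatedly take the single best remaining cell) gives 7986 ops/s, worse by 769.
Next-best assignment: Flint→Machine M1, Larkspur→Machine M2, Harbor→Machine M4, Granite→Machine M5, Talus→Machine M7 = 8668 ops/s.
Swapping Harbor↔Flint (Harbor→Machine M2 783 ops/s, Flint→Machine M4 821 ops/s) loses 1691.

Max total: 8755 ops/s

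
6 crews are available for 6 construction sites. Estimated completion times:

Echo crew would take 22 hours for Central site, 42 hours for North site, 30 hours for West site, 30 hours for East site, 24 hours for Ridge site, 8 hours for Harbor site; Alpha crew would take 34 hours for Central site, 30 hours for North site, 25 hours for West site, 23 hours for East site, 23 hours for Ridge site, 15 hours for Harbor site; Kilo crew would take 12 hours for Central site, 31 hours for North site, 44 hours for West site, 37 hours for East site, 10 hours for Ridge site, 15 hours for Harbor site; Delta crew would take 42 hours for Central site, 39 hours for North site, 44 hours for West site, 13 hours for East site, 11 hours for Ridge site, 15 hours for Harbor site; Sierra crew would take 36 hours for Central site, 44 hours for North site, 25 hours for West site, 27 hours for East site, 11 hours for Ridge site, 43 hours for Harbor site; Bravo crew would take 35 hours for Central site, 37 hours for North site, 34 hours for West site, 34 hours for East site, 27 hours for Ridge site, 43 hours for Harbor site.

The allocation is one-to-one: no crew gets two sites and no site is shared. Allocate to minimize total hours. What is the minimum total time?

Optimal: Echo crew→Harbor site (8 hours), Alpha crew→West site (25 hours), Kilo crew→Central site (12 hours), Delta crew→East site (13 hours), Sierra crew→Ridge site (11 hours), Bravo crew→North site (37 hours) — total 8+25+12+13+11+37 = 106 hours.
Row-greedy (each crew in turn takes its cheapest remaining site) gives 140 hours, worse by 34.

Minimum total: 106 hours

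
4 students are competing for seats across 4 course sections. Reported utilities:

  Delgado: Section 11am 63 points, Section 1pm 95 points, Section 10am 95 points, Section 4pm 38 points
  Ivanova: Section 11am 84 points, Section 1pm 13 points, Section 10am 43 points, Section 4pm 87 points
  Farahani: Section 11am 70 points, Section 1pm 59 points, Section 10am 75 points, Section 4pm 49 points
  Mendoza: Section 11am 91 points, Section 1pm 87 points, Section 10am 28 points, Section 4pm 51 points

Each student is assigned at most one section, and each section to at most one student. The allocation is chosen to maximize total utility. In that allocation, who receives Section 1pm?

Optimal: Delgado→Section 1pm (95 points), Ivanova→Section 4pm (87 points), Farahani→Section 10am (75 points), Mendoza→Section 11am (91 points) — total 95+87+75+91 = 348 points.

Delgado receives Section 1pm.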